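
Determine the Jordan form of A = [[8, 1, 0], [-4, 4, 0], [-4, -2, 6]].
J = [[6, 1, 0], [0, 6, 0], [0, 0, 6]]

The characteristic polynomial is det(xI - A) = (x - 6)^3, so the eigenvalues are 6 (algebraic multiplicity 3).

For λ = 6: rank(A - 6I) = 1, rank((A - 6I)^2) = 0. The eigenspace has dimension 3 - 1 = 2, so there are 2 Jordan blocks; the rank sequence gives block sizes [2, 1].

Assembling the blocks gives the Jordan form J above.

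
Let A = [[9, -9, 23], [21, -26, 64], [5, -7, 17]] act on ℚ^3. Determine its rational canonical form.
The invariant factors of A (the non-unit diagonal entries of the Smith normal form of xI - A over ℚ[x]) are x^3 - x + 4, each dividing the next. The characteristic polynomial is their product, x^3 - x + 4.

The rational canonical form is the block-diagonal matrix of companion matrices C(f_i):
R = [[0, 0, -4], [1, 0, 1], [0, 1, 0]].

Note the characteristic polynomial does not split into linear factors over ℚ, so A has no Jordan form over ℚ; the rational canonical form exists over any field.

R = [[0, 0, -4], [1, 0, 1], [0, 1, 0]]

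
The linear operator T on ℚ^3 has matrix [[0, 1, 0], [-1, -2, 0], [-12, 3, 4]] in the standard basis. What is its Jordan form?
The characteristic polynomial is det(xI - A) = (x - 4)(x + 1)^2, so the eigenvalues are -1 (algebraic multiplicity 2), 4 (algebraic multiplicity 1).

For λ = -1: rank(A + I) = 2, rank((A + I)^2) = 1. The eigenspace has dimension 3 - 2 = 1, so there is 1 Jordan block; the rank sequence gives block sizes [2].

For λ = 4: algebraic multiplicity 1 gives one 1×1 block.

Assembling the blocks gives the Jordan form J above.

J = [[-1, 1, 0], [0, -1, 0], [0, 0, 4]]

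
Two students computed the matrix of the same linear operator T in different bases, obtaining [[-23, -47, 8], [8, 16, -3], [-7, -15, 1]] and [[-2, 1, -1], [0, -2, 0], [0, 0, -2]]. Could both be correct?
Both have characteristic polynomial (x + 2)^3, but the minimal polynomial of A is (x + 2)^3 while the minimal polynomial of B is (x + 2)^2. The minimal polynomial is a similarity invariant, so A and B are not similar.

No.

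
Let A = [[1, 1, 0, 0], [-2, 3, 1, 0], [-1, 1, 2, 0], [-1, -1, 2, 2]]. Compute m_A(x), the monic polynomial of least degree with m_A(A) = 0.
The characteristic polynomial factors as (x - 2)^4. The minimal polynomial is ∏(x - λ)^{k_λ} where k_λ is the size of the largest Jordan block at λ.

For λ = 2: rank(A - 2I) = 2, and the largest Jordan block has size 3 (the smallest k with rank((A - 2I)^k) = rank((A - 2I)^(k+1))).

So m_A(x) = (x - 2)^3.

m_A(x) = (x - 2)^3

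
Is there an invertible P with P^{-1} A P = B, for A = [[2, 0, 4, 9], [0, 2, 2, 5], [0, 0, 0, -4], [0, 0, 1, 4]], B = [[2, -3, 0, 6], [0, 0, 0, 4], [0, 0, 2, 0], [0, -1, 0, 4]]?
No.

Both have characteristic polynomial (x - 2)^4, but the minimal polynomial of A is (x - 2)^3 while the minimal polynomial of B is (x - 2)^2. The minimal polynomial is a similarity invariant, so A and B are not similar.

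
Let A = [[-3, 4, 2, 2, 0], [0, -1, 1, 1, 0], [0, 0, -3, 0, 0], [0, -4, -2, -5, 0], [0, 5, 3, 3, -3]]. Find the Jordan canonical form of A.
The characteristic polynomial is det(xI - A) = (x + 3)^5, so the eigenvalues are -3 (algebraic multiplicity 5).

For λ = -3: rank(A + 3I) = 2, rank((A + 3I)^2) = 1, rank((A + 3I)^3) = 0. The eigenspace has dimension 5 - 2 = 3, so there are 3 Jordan blocks; the rank sequence gives block sizes [3, 1, 1].

Assembling the blocks gives the Jordan form J above.

J = [[-3, 1, 0, 0, 0], [0, -3, 1, 0, 0], [0, 0, -3, 0, 0], [0, 0, 0, -3, 0], [0, 0, 0, 0, -3]]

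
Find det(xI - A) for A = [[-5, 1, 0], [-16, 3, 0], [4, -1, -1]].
xI - A = [[x + 5, -1, 0], [16, x - 3, 0], [-4, 1, x + 1]].

Expanding det(xI - A) along the first row:
det(xI - A) = + (x + 5)·det([[x - 3, 0], [1, x + 1]]) - (-1)·det([[16, 0], [-4, x + 1]]) + (0)·det([[16, x - 3], [-4, 1]]).

Evaluating gives χ_A(x) = x^3 + 3x^2 + 3x + 1 = (x + 1)^3.

χ_A(x) = (x + 1)^3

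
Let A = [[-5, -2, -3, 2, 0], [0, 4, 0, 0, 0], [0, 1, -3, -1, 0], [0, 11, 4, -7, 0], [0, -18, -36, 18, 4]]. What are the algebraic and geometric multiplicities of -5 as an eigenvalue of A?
algebraic multiplicity 3, geometric multiplicity 1

The characteristic polynomial is (x - 4)^2(x + 5)^3, so the factor x + 5 appears with exponent 3: the algebraic multiplicity is 3.

rank(A + 5I) = 4, so the eigenspace has dimension 5 - 4 = 1: the geometric multiplicity is 1.

Since 1 < 3, A is not diagonalizable.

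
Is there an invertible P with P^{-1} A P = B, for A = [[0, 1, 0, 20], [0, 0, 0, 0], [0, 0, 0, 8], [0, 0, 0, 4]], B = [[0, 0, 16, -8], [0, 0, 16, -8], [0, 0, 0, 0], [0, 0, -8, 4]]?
Both have characteristic polynomial x^3(x - 4), but the minimal polynomial of A is x^2(x - 4) while the minimal polynomial of B is x(x - 4). The minimal polynomial is a similarity invariant, so A and B are not similar.

No.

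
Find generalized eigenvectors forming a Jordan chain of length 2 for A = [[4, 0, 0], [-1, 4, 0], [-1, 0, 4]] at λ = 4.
v_1 = [[1, -1, 0]]^T, v_2 = [[0, -1, -1]]^T

We seek v_1 ∈ ker((A - 4I)^2) \ ker(A - 4I), then set v_{i+1} = (A - 4I) v_i.

One such chain is v_1 = [[1, -1, 0]]^T, v_2 = [[0, -1, -1]]^T. Check: (A - 4I) v_2 = [[0, 0, 0]]^T = 0.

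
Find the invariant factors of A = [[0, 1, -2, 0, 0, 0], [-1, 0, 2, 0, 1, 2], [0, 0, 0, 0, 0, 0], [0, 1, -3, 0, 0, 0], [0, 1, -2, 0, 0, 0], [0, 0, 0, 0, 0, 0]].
x, x^2, x^3

The Jordan structure of A has elementary divisors x^3, x^2, x. Arranging the block sizes at each eigenvalue in decreasing order and taking row products gives the invariant factors.

Invariant factors (smallest first, each dividing the next): x, x^2, x^3.

Check: the last factor x^3 is the minimal polynomial, and the product x^6 is the characteristic polynomial.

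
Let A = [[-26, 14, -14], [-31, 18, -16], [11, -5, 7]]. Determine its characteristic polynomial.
xI - A = [[x + 26, -14, 14], [31, x - 18, 16], [-11, 5, x - 7]].

Expanding det(xI - A) along the first row:
det(xI - A) = + (x + 26)·det([[x - 18, 16], [5, x - 7]]) - (-14)·det([[31, 16], [-11, x - 7]]) + (14)·det([[31, x - 18], [-11, 5]]).

Evaluating gives χ_A(x) = x^3 + x^2 - 16x + 20 = (x - 2)^2(x + 5).

χ_A(x) = (x - 2)^2(x + 5)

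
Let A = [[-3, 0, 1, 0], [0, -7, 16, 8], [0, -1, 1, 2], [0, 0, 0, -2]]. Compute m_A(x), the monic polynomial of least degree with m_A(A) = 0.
m_A(x) = (x + 2)(x + 3)^3

The characteristic polynomial factors as (x + 2)(x + 3)^3. The minimal polynomial is ∏(x - λ)^{k_λ} where k_λ is the size of the largest Jordan block at λ.

For λ = -3: rank(A + 3I) = 3, and the largest Jordan block has size 3 (the smallest k with rank((A + 3I)^k) = rank((A + 3I)^(k+1))).
For λ = -2: rank(A + 2I) = 3, and the largest Jordan block has size 1 (the smallest k with rank((A + 2I)^k) = rank((A + 2I)^(k+1))).

So m_A(x) = (x + 2)(x + 3)^3.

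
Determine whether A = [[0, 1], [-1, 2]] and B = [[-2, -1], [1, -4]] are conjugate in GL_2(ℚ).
trace(A) = 2 but trace(B) = -6. The trace is a similarity invariant, so A and B are not similar.

No.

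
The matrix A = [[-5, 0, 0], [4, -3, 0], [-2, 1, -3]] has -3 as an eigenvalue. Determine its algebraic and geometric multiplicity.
algebraic multiplicity 2, geometric multiplicity 1

The characteristic polynomial is (x + 3)^2(x + 5), so the factor x + 3 appears with exponent 2: the algebraic multiplicity is 2.

rank(A + 3I) = 2, so the eigenspace has dimension 3 - 2 = 1: the geometric multiplicity is 1.

Since 1 < 2, A is not diagonalizable.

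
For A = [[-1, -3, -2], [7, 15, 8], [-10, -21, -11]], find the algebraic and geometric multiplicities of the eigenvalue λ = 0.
The characteristic polynomial is x^2(x - 3), so the factor x appears with exponent 2: the algebraic multiplicity is 2.

rank(A) = 2, so the eigenspace has dimension 3 - 2 = 1: the geometric multiplicity is 1.

Since 1 < 2, A is not diagonalizable.

algebraic multiplicity 2, geometric multiplicity 1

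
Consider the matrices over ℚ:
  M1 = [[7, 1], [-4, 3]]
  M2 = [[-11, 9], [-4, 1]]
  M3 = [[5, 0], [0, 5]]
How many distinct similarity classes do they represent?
3 classes: {M1}, {M2}, {M3}

Characteristic polynomials: χ_{M1} = (x - 5)^2, χ_{M2} = (x + 5)^2, χ_{M3} = (x - 5)^2.

{M1}: invariant factors (x - 5)^2.

{M2}: invariant factors (x + 5)^2.

{M3}: invariant factors x - 5, x - 5.

Matrices are similar if and only if their invariant-factor lists agree; the partition into similarity classes is {M1}, {M2}, {M3}.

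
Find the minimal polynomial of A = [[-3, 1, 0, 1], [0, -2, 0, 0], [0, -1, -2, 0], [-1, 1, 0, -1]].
The characteristic polynomial factors as (x + 2)^4. The minimal polynomial is ∏(x - λ)^{k_λ} where k_λ is the size of the largest Jordan block at λ.

For λ = -2: rank(A + 2I) = 2, and the largest Jordan block has size 2 (the smallest k with rank((A + 2I)^k) = rank((A + 2I)^(k+1))).

So m_A(x) = (x + 2)^2.

m_A(x) = (x + 2)^2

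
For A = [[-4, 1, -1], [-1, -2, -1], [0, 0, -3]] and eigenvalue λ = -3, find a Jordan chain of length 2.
v_1 = [[-2, -1, 0]]^T, v_2 = [[1, 1, 0]]^T

We seek v_1 ∈ ker((A + 3I)^2) \ ker(A + 3I), then set v_{i+1} = (A + 3I) v_i.

One such chain is v_1 = [[-2, -1, 0]]^T, v_2 = [[1, 1, 0]]^T. Check: (A + 3I) v_2 = [[0, 0, 0]]^T = 0.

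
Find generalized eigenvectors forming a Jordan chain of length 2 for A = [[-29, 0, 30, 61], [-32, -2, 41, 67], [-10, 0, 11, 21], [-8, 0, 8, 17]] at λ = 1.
v_1 = [[2, 0, 0, 1]]^T, v_2 = [[1, 3, 1, 0]]^T

We seek v_1 ∈ ker((A - I)^2) \ ker(A - I), then set v_{i+1} = (A - I) v_i.

One such chain is v_1 = [[2, 0, 0, 1]]^T, v_2 = [[1, 3, 1, 0]]^T. Check: (A - I) v_2 = [[0, 0, 0, 0]]^T = 0.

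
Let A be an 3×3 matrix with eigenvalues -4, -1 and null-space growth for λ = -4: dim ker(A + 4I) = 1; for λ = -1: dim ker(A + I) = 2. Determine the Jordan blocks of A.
λ = -4: successive nullity increments [1] count blocks of size ≥ k; block sizes are [1].
λ = -1: successive nullity increments [2] count blocks of size ≥ k; block sizes are [1, 1].

Jordan blocks: (-4, 1), (-1, 1), (-1, 1)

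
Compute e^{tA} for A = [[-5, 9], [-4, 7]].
e^{tA} = [[(1 - 6*t)*e^{t}, 9*t*e^{t}], [-4*t*e^{t}, (6*t + 1)*e^{t}]]

A has Jordan form J = [[1, 1], [0, 1]] with A = PJP^{-1}, so e^{tA} = P e^{tJ} P^{-1}.

For a Jordan block J_k(λ), e^{tJ_k(λ)} = e^{λt} · (I + tN + t^2 N^2/2! + ... + t^{k-1} N^{k-1}/(k-1)!) where N is the nilpotent superdiagonal part.

Assembling the blocks and conjugating back gives the entries of e^{tA} as shown above.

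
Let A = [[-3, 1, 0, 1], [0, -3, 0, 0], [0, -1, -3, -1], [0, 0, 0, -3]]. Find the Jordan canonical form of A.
The characteristic polynomial is det(xI - A) = (x + 3)^4, so the eigenvalues are -3 (algebraic multiplicity 4).

For λ = -3: rank(A + 3I) = 1, rank((A + 3I)^2) = 0. The eigenspace has dimension 4 - 1 = 3, so there are 3 Jordan blocks; the rank sequence gives block sizes [2, 1, 1].

Assembling the blocks gives the Jordan form J above.

J = [[-3, 1, 0, 0], [0, -3, 0, 0], [0, 0, -3, 0], [0, 0, 0, -3]]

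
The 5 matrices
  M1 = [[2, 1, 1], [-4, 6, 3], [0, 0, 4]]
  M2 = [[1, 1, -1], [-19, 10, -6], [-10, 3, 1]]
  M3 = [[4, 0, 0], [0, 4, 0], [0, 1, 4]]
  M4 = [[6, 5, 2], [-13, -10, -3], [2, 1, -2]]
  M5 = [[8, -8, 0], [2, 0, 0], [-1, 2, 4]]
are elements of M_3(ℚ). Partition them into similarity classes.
3 classes: {M1, M2}, {M3, M5}, {M4}

Characteristic polynomials: χ_{M1} = (x - 4)^3, χ_{M2} = (x - 4)^3, χ_{M3} = (x - 4)^3, χ_{M4} = (x + 2)^3, χ_{M5} = (x - 4)^3.

{M1, M2}: invariant factors (x - 4)^3.

{M3, M5}: invariant factors x - 4, (x - 4)^2.

{M4}: invariant factors (x + 2)^3.

Matrices are similar if and only if their invariant-factor lists agree; the partition into similarity classes is {M1, M2}, {M3, M5}, {M4}.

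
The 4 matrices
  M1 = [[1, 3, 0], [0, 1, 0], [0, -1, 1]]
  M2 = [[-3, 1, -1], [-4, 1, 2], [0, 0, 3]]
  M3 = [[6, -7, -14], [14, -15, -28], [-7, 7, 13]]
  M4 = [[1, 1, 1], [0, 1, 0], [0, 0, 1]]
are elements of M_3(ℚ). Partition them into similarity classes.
Characteristic polynomials: χ_{M1} = (x - 1)^3, χ_{M2} = (x - 3)(x + 1)^2, χ_{M3} = (x - 6)(x + 1)^2, χ_{M4} = (x - 1)^3.

{M1, M4}: invariant factors x - 1, (x - 1)^2.

{M2}: invariant factors (x - 3)(x + 1)^2.

{M3}: invariant factors x + 1, (x - 6)(x + 1).

Matrices are similar if and only if their invariant-factor lists agree; the partition into similarity classes is {M1, M4}, {M2}, {M3}.

3 classes: {M1, M4}, {M2}, {M3}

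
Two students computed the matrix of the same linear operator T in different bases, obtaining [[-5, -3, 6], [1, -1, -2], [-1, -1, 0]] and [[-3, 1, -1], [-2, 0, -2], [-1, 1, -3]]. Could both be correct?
Yes.

Two matrices over a field are similar if and only if they have the same invariant factors.

Both A and B have characteristic polynomial (x + 2)^3 and minimal polynomial (x + 2)^2. Computing further, both have invariant factors x + 2, (x + 2)^2. Hence A and B are similar.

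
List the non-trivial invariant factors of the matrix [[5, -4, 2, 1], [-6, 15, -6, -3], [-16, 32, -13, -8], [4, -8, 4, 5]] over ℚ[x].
x - 3, x - 3, (x - 3)^2

The Jordan structure of A has elementary divisors (x - 3)^2, (x - 3), (x - 3). Arranging the block sizes at each eigenvalue in decreasing order and taking row products gives the invariant factors.

Invariant factors (smallest first, each dividing the next): x - 3, x - 3, (x - 3)^2.

Check: the last factor (x - 3)^2 is the minimal polynomial, and the product (x - 3)^4 is the characteristic polynomial.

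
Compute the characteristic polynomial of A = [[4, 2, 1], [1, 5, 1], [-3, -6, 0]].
χ_A(x) = (x - 3)^3

xI - A = [[x - 4, -2, -1], [-1, x - 5, -1], [3, 6, x]].

Expanding det(xI - A) along the first row:
det(xI - A) = + (x - 4)·det([[x - 5, -1], [6, x]]) - (-2)·det([[-1, -1], [3, x]]) + (-1)·det([[-1, x - 5], [3, 6]]).

Evaluating gives χ_A(x) = x^3 - 9x^2 + 27x - 27 = (x - 3)^3.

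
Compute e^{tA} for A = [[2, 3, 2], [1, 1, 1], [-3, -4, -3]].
e^{tA} = [[t^2/2 + 2*t + 1, t*(t + 6)/2, t*(t + 4)/2], [t, t + 1, t], [t*(-t - 6)/2, t*(-t - 8)/2, -t^2/2 - 3*t + 1]]

A has Jordan form J = [[0, 1, 0], [0, 0, 1], [0, 0, 0]] with A = PJP^{-1}, so e^{tA} = P e^{tJ} P^{-1}.

For a Jordan block J_k(λ), e^{tJ_k(λ)} = e^{λt} · (I + tN + t^2 N^2/2! + ... + t^{k-1} N^{k-1}/(k-1)!) where N is the nilpotent superdiagonal part.

Assembling the blocks and conjugating back gives the entries of e^{tA} as shown above.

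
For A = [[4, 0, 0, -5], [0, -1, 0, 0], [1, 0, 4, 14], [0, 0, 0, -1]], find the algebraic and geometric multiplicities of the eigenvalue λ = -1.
The characteristic polynomial is (x - 4)^2(x + 1)^2, so the factor x + 1 appears with exponent 2: the algebraic multiplicity is 2.

rank(A + I) = 2, so the eigenspace has dimension 4 - 2 = 2: the geometric multiplicity is 2.

algebraic multiplicity 2, geometric multiplicity 2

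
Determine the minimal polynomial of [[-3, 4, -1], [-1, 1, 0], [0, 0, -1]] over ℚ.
The characteristic polynomial factors as (x + 1)^3. The minimal polynomial is ∏(x - λ)^{k_λ} where k_λ is the size of the largest Jordan block at λ.

For λ = -1: rank(A + I) = 2, and the largest Jordan block has size 3 (the smallest k with rank((A + I)^k) = rank((A + I)^(k+1))).

So m_A(x) = (x + 1)^3.

m_A(x) = (x + 1)^3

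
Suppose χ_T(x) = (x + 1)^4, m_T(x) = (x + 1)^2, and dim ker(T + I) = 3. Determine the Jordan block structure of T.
λ = -1: algebraic multiplicity 4 (exponent in χ_T), largest block size 2 (exponent in m_T), 3 blocks (geometric multiplicity). These force block sizes [2, 1, 1].

Jordan blocks: (-1, 2), (-1, 1), (-1, 1)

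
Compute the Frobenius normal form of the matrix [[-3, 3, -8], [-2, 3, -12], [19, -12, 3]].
R = [[0, 0, 3], [1, 0, -5], [0, 1, 3]]

The invariant factors of A (the non-unit diagonal entries of the Smith normal form of xI - A over ℚ[x]) are (x - 1)(x^2 - 2x + 3), each dividing the next. The characteristic polynomial is their product, (x - 1)(x^2 - 2x + 3).

The rational canonical form is the block-diagonal matrix of companion matrices C(f_i):
R = [[0, 0, 3], [1, 0, -5], [0, 1, 3]].

Note the characteristic polynomial does not split into linear factors over ℚ, so A has no Jordan form over ℚ; the rational canonical form exists over any field.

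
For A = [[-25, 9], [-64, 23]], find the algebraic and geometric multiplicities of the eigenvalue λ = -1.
algebraic multiplicity 2, geometric multiplicity 1

The characteristic polynomial is (x + 1)^2, so the factor x + 1 appears with exponent 2: the algebraic multiplicity is 2.

rank(A + I) = 1, so the eigenspace has dimension 2 - 1 = 1: the geometric multiplicity is 1.

Since 1 < 2, A is not diagonalizable.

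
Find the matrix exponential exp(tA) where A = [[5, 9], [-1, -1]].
A has Jordan form J = [[2, 1], [0, 2]] with A = PJP^{-1}, so e^{tA} = P e^{tJ} P^{-1}.

For a Jordan block J_k(λ), e^{tJ_k(λ)} = e^{λt} · (I + tN + t^2 N^2/2! + ... + t^{k-1} N^{k-1}/(k-1)!) where N is the nilpotent superdiagonal part.

Assembling the blocks and conjugating back gives the entries of e^{tA} as shown above.

e^{tA} = [[(3*t + 1)*e^{2*t}, 9*t*e^{2*t}], [-t*e^{2*t}, (1 - 3*t)*e^{2*t}]]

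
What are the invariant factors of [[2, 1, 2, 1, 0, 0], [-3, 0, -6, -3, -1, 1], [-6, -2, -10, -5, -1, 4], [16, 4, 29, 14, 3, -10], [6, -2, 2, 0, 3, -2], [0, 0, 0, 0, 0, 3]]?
The Jordan structure of A has elementary divisors (x - 1)^3, (x - 3)^2, (x - 3). Arranging the block sizes at each eigenvalue in decreasing order and taking row products gives the invariant factors.

Invariant factors (smallest first, each dividing the next): x - 3, (x - 3)^2(x - 1)^3.

Check: the last factor (x - 3)^2(x - 1)^3 is the minimal polynomial, and the product (x - 3)^3(x - 1)^3 is the characteristic polynomial.

x - 3, (x - 3)^2(x - 1)^3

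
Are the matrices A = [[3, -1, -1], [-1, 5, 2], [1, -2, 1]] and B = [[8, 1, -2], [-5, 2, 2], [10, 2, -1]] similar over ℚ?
No.

Both have characteristic polynomial (x - 3)^3, but the minimal polynomial of A is (x - 3)^3 while the minimal polynomial of B is (x - 3)^2. The minimal polynomial is a similarity invariant, so A and B are not similar.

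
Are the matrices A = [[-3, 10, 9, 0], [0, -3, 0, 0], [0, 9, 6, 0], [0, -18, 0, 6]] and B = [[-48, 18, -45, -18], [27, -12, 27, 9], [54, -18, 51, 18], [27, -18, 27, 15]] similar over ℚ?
Both have characteristic polynomial (x - 6)^2(x + 3)^2, but the minimal polynomial of A is (x - 6)(x + 3)^2 while the minimal polynomial of B is (x - 6)(x + 3). The minimal polynomial is a similarity invariant, so A and B are not similar.

No.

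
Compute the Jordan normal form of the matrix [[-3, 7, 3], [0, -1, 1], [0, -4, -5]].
J = [[-3, 1, 0], [0, -3, 1], [0, 0, -3]]

The characteristic polynomial is det(xI - A) = (x + 3)^3, so the eigenvalues are -3 (algebraic multiplicity 3).

For λ = -3: rank(A + 3I) = 2, rank((A + 3I)^2) = 1, rank((A + 3I)^3) = 0. The eigenspace has dimension 3 - 2 = 1, so there is 1 Jordan block; the rank sequence gives block sizes [3].

Assembling the blocks gives the Jordan form J above.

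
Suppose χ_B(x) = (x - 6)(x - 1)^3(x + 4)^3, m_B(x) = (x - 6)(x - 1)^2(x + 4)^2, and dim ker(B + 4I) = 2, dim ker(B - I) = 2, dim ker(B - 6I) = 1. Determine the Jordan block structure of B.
Jordan blocks: (-4, 2), (-4, 1), (1, 2), (1, 1), (6, 1)

λ = -4: algebraic multiplicity 3 (exponent in χ_B), largest block size 2 (exponent in m_B), 2 blocks (geometric multiplicity). These force block sizes [2, 1].
λ = 1: algebraic multiplicity 3 (exponent in χ_B), largest block size 2 (exponent in m_B), 2 blocks (geometric multiplicity). These force block sizes [2, 1].
λ = 6: algebraic multiplicity 1 (exponent in χ_B), largest block size 1 (exponent in m_B), 1 block (geometric multiplicity). This forces block sizes [1].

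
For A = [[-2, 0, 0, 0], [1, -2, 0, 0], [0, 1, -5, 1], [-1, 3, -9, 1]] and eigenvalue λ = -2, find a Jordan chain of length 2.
We seek v_1 ∈ ker((A + 2I)^2) \ ker(A + 2I), then set v_{i+1} = (A + 2I) v_i.

One such chain is v_1 = [[-1, -1, -1, -2]]^T, v_2 = [[0, -1, 0, 1]]^T. Check: (A + 2I) v_2 = [[0, 0, 0, 0]]^T = 0.

v_1 = [[-1, -1, -1, -2]]^T, v_2 = [[0, -1, 0, 1]]^T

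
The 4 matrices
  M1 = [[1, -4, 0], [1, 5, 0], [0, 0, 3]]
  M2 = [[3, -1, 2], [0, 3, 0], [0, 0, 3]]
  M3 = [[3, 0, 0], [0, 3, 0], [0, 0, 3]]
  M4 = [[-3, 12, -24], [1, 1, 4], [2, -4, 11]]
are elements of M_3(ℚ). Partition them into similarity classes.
2 classes: {M1, M2, M4}, {M3}

Characteristic polynomials: χ_{M1} = (x - 3)^3, χ_{M2} = (x - 3)^3, χ_{M3} = (x - 3)^3, χ_{M4} = (x - 3)^3.

{M1, M2, M4}: invariant factors x - 3, (x - 3)^2.

{M3}: invariant factors x - 3, x - 3, x - 3.

Matrices are similar if and only if their invariant-factor lists agree; the partition into similarity classes is {M1, M2, M4}, {M3}.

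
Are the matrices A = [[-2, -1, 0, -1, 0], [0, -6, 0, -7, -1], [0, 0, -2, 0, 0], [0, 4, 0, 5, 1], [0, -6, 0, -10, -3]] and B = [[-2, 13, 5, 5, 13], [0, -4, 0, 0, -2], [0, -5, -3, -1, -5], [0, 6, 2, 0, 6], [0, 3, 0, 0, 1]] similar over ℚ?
Both have characteristic polynomial (x + 1)^2(x + 2)^3, but the minimal polynomial of A is (x + 1)^2(x + 2)^2 while the minimal polynomial of B is (x + 1)^2(x + 2). The minimal polynomial is a similarity invariant, so A and B are not similar.

No.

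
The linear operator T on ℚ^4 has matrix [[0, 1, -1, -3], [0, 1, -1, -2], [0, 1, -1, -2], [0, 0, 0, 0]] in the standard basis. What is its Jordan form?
The characteristic polynomial is det(xI - A) = x^4, so the eigenvalues are 0 (algebraic multiplicity 4).

For λ = 0: rank(A) = 2, rank(A^2) = 0. The eigenspace has dimension 4 - 2 = 2, so there are 2 Jordan blocks; the rank sequence gives block sizes [2, 2].

Assembling the blocks gives the Jordan form J above.

J = [[0, 1, 0, 0], [0, 0, 0, 0], [0, 0, 0, 1], [0, 0, 0, 0]]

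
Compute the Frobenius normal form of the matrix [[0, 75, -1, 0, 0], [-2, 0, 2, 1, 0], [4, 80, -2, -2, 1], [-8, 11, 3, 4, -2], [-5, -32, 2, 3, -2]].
The invariant factors of A (the non-unit diagonal entries of the Smith normal form of xI - A over ℚ[x]) are (x - 6)(x^2 + 3x + 4)^2, each dividing the next. The characteristic polynomial is their product, (x - 6)(x^2 + 3x + 4)^2.

The rational canonical form is the block-diagonal matrix of companion matrices C(f_i):
R = [[0, 0, 0, 0, 96], [1, 0, 0, 0, 128], [0, 1, 0, 0, 78], [0, 0, 1, 0, 19], [0, 0, 0, 1, 0]].

Note the characteristic polynomial does not split into linear factors over ℚ, so A has no Jordan form over ℚ; the rational canonical form exists over any field.

R = [[0, 0, 0, 0, 96], [1, 0, 0, 0, 128], [0, 1, 0, 0, 78], [0, 0, 1, 0, 19], [0, 0, 0, 1, 0]]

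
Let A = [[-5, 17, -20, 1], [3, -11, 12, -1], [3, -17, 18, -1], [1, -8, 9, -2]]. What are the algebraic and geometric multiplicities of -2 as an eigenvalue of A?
The characteristic polynomial is (x - 6)(x + 2)^3, so the factor x + 2 appears with exponent 3: the algebraic multiplicity is 3.

rank(A + 2I) = 3, so the eigenspace has dimension 4 - 3 = 1: the geometric multiplicity is 1.

Since 1 < 3, A is not diagonalizable.

algebraic multiplicity 3, geometric multiplicity 1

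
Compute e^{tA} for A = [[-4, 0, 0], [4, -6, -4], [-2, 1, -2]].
A has Jordan form J = [[-4, 1, 0], [0, -4, 0], [0, 0, -4]] with A = PJP^{-1}, so e^{tA} = P e^{tJ} P^{-1}.

For a Jordan block J_k(λ), e^{tJ_k(λ)} = e^{λt} · (I + tN + t^2 N^2/2! + ... + t^{k-1} N^{k-1}/(k-1)!) where N is the nilpotent superdiagonal part.

Assembling the blocks and conjugating back gives the entries of e^{tA} as shown above.

e^{tA} = [[e^{-4*t}, 0, 0], [4*t*e^{-4*t}, (1 - 2*t)*e^{-4*t}, -4*t*e^{-4*t}], [-2*t*e^{-4*t}, t*e^{-4*t}, (2*t + 1)*e^{-4*t}]]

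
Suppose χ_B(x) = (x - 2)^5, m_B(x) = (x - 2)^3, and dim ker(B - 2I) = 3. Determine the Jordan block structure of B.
λ = 2: algebraic multiplicity 5 (exponent in χ_B), largest block size 3 (exponent in m_B), 3 blocks (geometric multiplicity). These force block sizes [3, 1, 1].

Jordan blocks: (2, 3), (2, 1), (2, 1)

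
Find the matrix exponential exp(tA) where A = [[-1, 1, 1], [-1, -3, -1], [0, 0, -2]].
A has Jordan form J = [[-2, 1, 0], [0, -2, 0], [0, 0, -2]] with A = PJP^{-1}, so e^{tA} = P e^{tJ} P^{-1}.

For a Jordan block J_k(λ), e^{tJ_k(λ)} = e^{λt} · (I + tN + t^2 N^2/2! + ... + t^{k-1} N^{k-1}/(k-1)!) where N is the nilpotent superdiagonal part.

Assembling the blocks and conjugating back gives the entries of e^{tA} as shown above.

e^{tA} = [[(t + 1)*e^{-2*t}, t*e^{-2*t}, t*e^{-2*t}], [-t*e^{-2*t}, (1 - t)*e^{-2*t}, -t*e^{-2*t}], [0, 0, e^{-2*t}]]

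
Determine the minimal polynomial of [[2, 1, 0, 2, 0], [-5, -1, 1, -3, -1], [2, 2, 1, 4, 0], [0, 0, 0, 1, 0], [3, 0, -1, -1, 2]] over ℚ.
The characteristic polynomial factors as (x - 1)^5. The minimal polynomial is ∏(x - λ)^{k_λ} where k_λ is the size of the largest Jordan block at λ.

For λ = 1: rank(A - I) = 2, and the largest Jordan block has size 3 (the smallest k with rank((A - I)^k) = rank((A - I)^(k+1))).

So m_A(x) = (x - 1)^3.

m_A(x) = (x - 1)^3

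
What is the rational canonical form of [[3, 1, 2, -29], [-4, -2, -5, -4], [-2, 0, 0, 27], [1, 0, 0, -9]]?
The invariant factors of A (the non-unit diagonal entries of the Smith normal form of xI - A over ℚ[x]) are (x + 1)^2(x + 3)^2, each dividing the next. The characteristic polynomial is their product, (x + 1)^2(x + 3)^2.

The rational canonical form is the block-diagonal matrix of companion matrices C(f_i):
R = [[0, 0, 0, -9], [1, 0, 0, -24], [0, 1, 0, -22], [0, 0, 1, -8]].

R = [[0, 0, 0, -9], [1, 0, 0, -24], [0, 1, 0, -22], [0, 0, 1, -8]]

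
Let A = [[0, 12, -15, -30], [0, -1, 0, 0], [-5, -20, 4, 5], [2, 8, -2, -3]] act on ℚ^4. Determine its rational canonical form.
R = [[-1, 0, 0, 0], [0, 0, 0, 15], [0, 1, 0, 17], [0, 0, 1, 1]]

The invariant factors of A (the non-unit diagonal entries of the Smith normal form of xI - A over ℚ[x]) are x + 1, (x - 5)(x + 1)(x + 3), each dividing the next. The characteristic polynomial is their product, (x - 5)(x + 1)^2(x + 3).

The rational canonical form is the block-diagonal matrix of companion matrices C(f_i):
R = [[-1, 0, 0, 0], [0, 0, 0, 15], [0, 1, 0, 17], [0, 0, 1, 1]].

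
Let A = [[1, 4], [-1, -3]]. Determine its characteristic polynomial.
xI - A = [[x - 1, -4], [1, x + 3]].

Expanding det(xI - A) along the first row:
det(xI - A) = + (x - 1)·det([[x + 3]]) - (-4)·det([[1]]).

Evaluating gives χ_A(x) = x^2 + 2x + 1 = (x + 1)^2.

χ_A(x) = (x + 1)^2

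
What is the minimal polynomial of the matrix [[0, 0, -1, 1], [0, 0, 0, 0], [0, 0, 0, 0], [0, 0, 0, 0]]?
The characteristic polynomial factors as x^4. The minimal polynomial is ∏(x - λ)^{k_λ} where k_λ is the size of the largest Jordan block at λ.

For λ = 0: rank(A) = 1, and the largest Jordan block has size 2 (the smallest k with rank(A^k) = rank(A^(k+1))).

So m_A(x) = x^2.

m_A(x) = x^2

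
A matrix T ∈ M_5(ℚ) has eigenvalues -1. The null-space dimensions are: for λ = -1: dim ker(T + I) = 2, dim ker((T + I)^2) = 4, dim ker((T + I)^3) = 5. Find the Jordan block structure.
Jordan blocks: (-1, 3), (-1, 2)

λ = -1: successive nullity increments [2, 2, 1] count blocks of size ≥ k; block sizes are [3, 2].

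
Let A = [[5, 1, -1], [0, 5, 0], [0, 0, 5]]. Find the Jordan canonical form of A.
The characteristic polynomial is det(xI - A) = (x - 5)^3, so the eigenvalues are 5 (algebraic multiplicity 3).

For λ = 5: rank(A - 5I) = 1, rank((A - 5I)^2) = 0. The eigenspace has dimension 3 - 1 = 2, so there are 2 Jordan blocks; the rank sequence gives block sizes [2, 1].

Assembling the blocks gives the Jordan form J above.

J = [[5, 1, 0], [0, 5, 0], [0, 0, 5]]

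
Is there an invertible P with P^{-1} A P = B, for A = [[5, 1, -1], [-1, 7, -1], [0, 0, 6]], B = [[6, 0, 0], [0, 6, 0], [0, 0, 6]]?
No.

Both have characteristic polynomial (x - 6)^3, but the minimal polynomial of A is (x - 6)^2 while the minimal polynomial of B is x - 6. The minimal polynomial is a similarity invariant, so A and B are not similar.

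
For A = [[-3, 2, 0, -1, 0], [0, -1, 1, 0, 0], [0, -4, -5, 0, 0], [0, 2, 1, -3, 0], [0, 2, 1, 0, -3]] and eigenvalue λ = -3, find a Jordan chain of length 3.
We seek v_1 ∈ ker((A + 3I)^3) \ ker((A + 3I)^2), then set v_{i+1} = (A + 3I) v_i.

One such chain is v_1 = [[1, 0, 1, 0, 0]]^T, v_2 = [[0, 1, -2, 1, 1]]^T, v_3 = [[1, 0, 0, 0, 0]]^T. Check: (A + 3I) v_3 = [[0, 0, 0, 0, 0]]^T = 0.

v_1 = [[1, 0, 1, 0, 0]]^T, v_2 = [[0, 1, -2, 1, 1]]^T, v_3 = [[1, 0, 0, 0, 0]]^T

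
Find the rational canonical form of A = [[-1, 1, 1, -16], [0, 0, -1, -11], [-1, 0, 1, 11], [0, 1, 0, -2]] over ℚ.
R = [[0, 0, 0, -25], [1, 0, 0, -10], [0, 1, 0, -11], [0, 0, 1, -2]]

The invariant factors of A (the non-unit diagonal entries of the Smith normal form of xI - A over ℚ[x]) are (x^2 + x + 5)^2, each dividing the next. The characteristic polynomial is their product, (x^2 + x + 5)^2.

The rational canonical form is the block-diagonal matrix of companion matrices C(f_i):
R = [[0, 0, 0, -25], [1, 0, 0, -10], [0, 1, 0, -11], [0, 0, 1, -2]].

Note the characteristic polynomial does not split into linear factors over ℚ, so A has no Jordan form over ℚ; the rational canonical form exists over any field.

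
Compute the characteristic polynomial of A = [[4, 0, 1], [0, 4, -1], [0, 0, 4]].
xI - A = [[x - 4, 0, -1], [0, x - 4, 1], [0, 0, x - 4]].

Expanding det(xI - A) along the first row:
det(xI - A) = + (x - 4)·det([[x - 4, 1], [0, x - 4]]) - (0)·det([[0, 1], [0, x - 4]]) + (-1)·det([[0, x - 4], [0, 0]]).

Evaluating gives χ_A(x) = x^3 - 12x^2 + 48x - 64 = (x - 4)^3.

χ_A(x) = (x - 4)^3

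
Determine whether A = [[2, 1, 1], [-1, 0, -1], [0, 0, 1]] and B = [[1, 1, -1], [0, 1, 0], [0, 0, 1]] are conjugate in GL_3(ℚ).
Yes.

Two matrices over a field are similar if and only if they have the same invariant factors.

Both A and B have characteristic polynomial (x - 1)^3 and minimal polynomial (x - 1)^2. Computing further, both have invariant factors x - 1, (x - 1)^2. Hence A and B are similar.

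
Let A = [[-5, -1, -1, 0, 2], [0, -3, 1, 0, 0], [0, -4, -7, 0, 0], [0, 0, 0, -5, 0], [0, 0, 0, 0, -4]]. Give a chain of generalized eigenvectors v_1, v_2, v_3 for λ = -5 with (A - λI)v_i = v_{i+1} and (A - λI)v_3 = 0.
v_1 = [[1, 0, 1, 0, 0]]^T, v_2 = [[-1, 1, -2, 0, 0]]^T, v_3 = [[1, 0, 0, 0, 0]]^T

We seek v_1 ∈ ker((A + 5I)^3) \ ker((A + 5I)^2), then set v_{i+1} = (A + 5I) v_i.

One such chain is v_1 = [[1, 0, 1, 0, 0]]^T, v_2 = [[-1, 1, -2, 0, 0]]^T, v_3 = [[1, 0, 0, 0, 0]]^T. Check: (A + 5I) v_3 = [[0, 0, 0, 0, 0]]^T = 0.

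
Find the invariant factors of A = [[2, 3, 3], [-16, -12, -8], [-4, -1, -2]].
(x + 4)^3

The Jordan structure of A has elementary divisors (x + 4)^3. Arranging the block sizes at each eigenvalue in decreasing order and taking row products gives the invariant factors.

Invariant factors (smallest first, each dividing the next): (x + 4)^3.

Check: the last factor (x + 4)^3 is the minimal polynomial, and the product (x + 4)^3 is the characteristic polynomial.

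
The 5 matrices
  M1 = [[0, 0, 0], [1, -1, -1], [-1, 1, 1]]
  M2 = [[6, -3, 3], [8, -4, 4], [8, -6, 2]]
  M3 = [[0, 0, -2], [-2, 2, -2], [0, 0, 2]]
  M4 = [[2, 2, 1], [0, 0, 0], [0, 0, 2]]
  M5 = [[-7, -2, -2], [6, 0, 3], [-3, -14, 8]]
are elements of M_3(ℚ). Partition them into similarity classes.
Characteristic polynomials: χ_{M1} = x^3, χ_{M2} = x(x - 2)^2, χ_{M3} = x(x - 2)^2, χ_{M4} = x(x - 2)^2, χ_{M5} = (x - 2)^2(x + 3).

{M1}: invariant factors x, x^2.

{M2, M4}: invariant factors x(x - 2)^2.

{M3}: invariant factors x - 2, x(x - 2).

{M5}: invariant factors (x - 2)^2(x + 3).

Matrices are similar if and only if their invariant-factor lists agree; the partition into similarity classes is {M1}, {M2, M4}, {M3}, {M5}.

4 classes: {M1}, {M2, M4}, {M3}, {M5}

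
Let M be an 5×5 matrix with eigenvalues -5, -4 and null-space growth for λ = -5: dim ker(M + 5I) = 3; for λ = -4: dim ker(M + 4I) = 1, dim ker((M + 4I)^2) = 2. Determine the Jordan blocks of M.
Jordan blocks: (-5, 1), (-5, 1), (-5, 1), (-4, 2)

λ = -5: successive nullity increments [3] count blocks of size ≥ k; block sizes are [1, 1, 1].
λ = -4: successive nullity increments [1, 1] count blocks of size ≥ k; block sizes are [2].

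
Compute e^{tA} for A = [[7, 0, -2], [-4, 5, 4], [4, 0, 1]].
A has Jordan form J = [[3, 0, 0], [0, 5, 0], [0, 0, 5]] with A = PJP^{-1}, so e^{tA} = P e^{tJ} P^{-1}.

For a Jordan block J_k(λ), e^{tJ_k(λ)} = e^{λt} · (I + tN + t^2 N^2/2! + ... + t^{k-1} N^{k-1}/(k-1)!) where N is the nilpotent superdiagonal part.

Assembling the blocks and conjugating back gives the entries of e^{tA} as shown above.

e^{tA} = [[2*e^{5*t} - e^{3*t}, 0, -e^{5*t} + e^{3*t}], [2*(1 - e^{2*t})*e^{3*t}, e^{5*t}, 2*(e^{2*t} - 1)*e^{3*t}], [2*(e^{2*t} - 1)*e^{3*t}, 0, (2 - e^{2*t})*e^{3*t}]]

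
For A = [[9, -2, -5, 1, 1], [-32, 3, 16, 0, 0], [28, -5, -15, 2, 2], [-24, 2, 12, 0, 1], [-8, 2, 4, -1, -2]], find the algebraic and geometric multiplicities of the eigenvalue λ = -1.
The characteristic polynomial is (x + 1)^5, so the factor x + 1 appears with exponent 5: the algebraic multiplicity is 5.

rank(A + I) = 3, so the eigenspace has dimension 5 - 3 = 2: the geometric multiplicity is 2.

Since 2 < 5, A is not diagonalizable.

algebraic multiplicity 5, geometric multiplicity 2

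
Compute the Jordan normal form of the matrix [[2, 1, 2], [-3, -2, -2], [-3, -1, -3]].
J = [[-1, 1, 0], [0, -1, 0], [0, 0, -1]]

The characteristic polynomial is det(xI - A) = (x + 1)^3, so the eigenvalues are -1 (algebraic multiplicity 3).

For λ = -1: rank(A + I) = 1, rank((A + I)^2) = 0. The eigenspace has dimension 3 - 1 = 2, so there are 2 Jordan blocks; the rank sequence gives block sizes [2, 1].

Assembling the blocks gives the Jordan form J above.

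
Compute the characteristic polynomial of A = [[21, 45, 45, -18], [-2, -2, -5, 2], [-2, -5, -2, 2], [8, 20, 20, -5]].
χ_A(x) = (x - 3)^4

xI - A = [[x - 21, -45, -45, 18], [2, x + 2, 5, -2], [2, 5, x + 2, -2], [-8, -20, -20, x + 5]].

Expanding det(xI - A) along the first row:
det(xI - A) = + (x - 21)·det([[x + 2, 5, -2], [5, x + 2, -2], [-20, -20, x + 5]]) - (-45)·det([[2, 5, -2], [2, x + 2, -2], [-8, -20, x + 5]]) + (-45)·det([[2, x + 2, -2], [2, 5, -2], [-8, -20, x + 5]]) - (18)·det([[2, x + 2, 5], [2, 5, x + 2], [-8, -20, -20]]).

Evaluating gives χ_A(x) = x^4 - 12x^3 + 54x^2 - 108x + 81 = (x - 3)^4.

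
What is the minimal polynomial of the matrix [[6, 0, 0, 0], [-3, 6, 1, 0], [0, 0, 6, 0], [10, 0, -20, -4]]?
m_A(x) = (x - 6)^2(x + 4)

The characteristic polynomial factors as (x - 6)^3(x + 4). The minimal polynomial is ∏(x - λ)^{k_λ} where k_λ is the size of the largest Jordan block at λ.

For λ = -4: rank(A + 4I) = 3, and the largest Jordan block has size 1 (the smallest k with rank((A + 4I)^k) = rank((A + 4I)^(k+1))).
For λ = 6: rank(A - 6I) = 2, and the largest Jordan block has size 2 (the smallest k with rank((A - 6I)^k) = rank((A - 6I)^(k+1))).

So m_A(x) = (x - 6)^2(x + 4).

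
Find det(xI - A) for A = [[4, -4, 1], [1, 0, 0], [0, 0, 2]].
χ_A(x) = (x - 2)^3

xI - A = [[x - 4, 4, -1], [-1, x, 0], [0, 0, x - 2]].

Expanding det(xI - A) along the first row:
det(xI - A) = + (x - 4)·det([[x, 0], [0, x - 2]]) - (4)·det([[-1, 0], [0, x - 2]]) + (-1)·det([[-1, x], [0, 0]]).

Evaluating gives χ_A(x) = x^3 - 6x^2 + 12x - 8 = (x - 2)^3.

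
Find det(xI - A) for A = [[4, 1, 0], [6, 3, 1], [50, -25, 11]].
xI - A = [[x - 4, -1, 0], [-6, x - 3, -1], [-50, 25, x - 11]].

Expanding det(xI - A) along the first row:
det(xI - A) = + (x - 4)·det([[x - 3, -1], [25, x - 11]]) - (-1)·det([[-6, -1], [-50, x - 11]]) + (0)·det([[-6, x - 3], [-50, 25]]).

Evaluating gives χ_A(x) = x^3 - 18x^2 + 108x - 216 = (x - 6)^3.

χ_A(x) = (x - 6)^3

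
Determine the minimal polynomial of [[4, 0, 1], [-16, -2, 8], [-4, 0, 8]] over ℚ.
The characteristic polynomial factors as (x - 6)^2(x + 2). The minimal polynomial is ∏(x - λ)^{k_λ} where k_λ is the size of the largest Jordan block at λ.

For λ = -2: rank(A + 2I) = 2, and the largest Jordan block has size 1 (the smallest k with rank((A + 2I)^k) = rank((A + 2I)^(k+1))).
For λ = 6: rank(A - 6I) = 2, and the largest Jordan block has size 2 (the smallest k with rank((A - 6I)^k) = rank((A - 6I)^(k+1))).

So m_A(x) = (x - 6)^2(x + 2).

m_A(x) = (x - 6)^2(x + 2)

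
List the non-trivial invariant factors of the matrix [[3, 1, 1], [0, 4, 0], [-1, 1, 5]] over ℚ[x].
x - 4, (x - 4)^2

The Jordan structure of A has elementary divisors (x - 4)^2, (x - 4). Arranging the block sizes at each eigenvalue in decreasing order and taking row products gives the invariant factors.

Invariant factors (smallest first, each dividing the next): x - 4, (x - 4)^2.

Check: the last factor (x - 4)^2 is the minimal polynomial, and the product (x - 4)^3 is the characteristic polynomial.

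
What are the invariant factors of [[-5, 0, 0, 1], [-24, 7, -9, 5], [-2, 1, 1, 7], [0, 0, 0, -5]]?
The Jordan structure of A has elementary divisors (x + 5)^2, (x - 4)^2. Arranging the block sizes at each eigenvalue in decreasing order and taking row products gives the invariant factors.

Invariant factors (smallest first, each dividing the next): (x - 4)^2(x + 5)^2.

Check: the last factor (x - 4)^2(x + 5)^2 is the minimal polynomial, and the product (x - 4)^2(x + 5)^2 is the characteristic polynomial.

(x - 4)^2(x + 5)^2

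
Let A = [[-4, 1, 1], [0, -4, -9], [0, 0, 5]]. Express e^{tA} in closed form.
A has Jordan form J = [[-4, 1, 0], [0, -4, 0], [0, 0, 5]] with A = PJP^{-1}, so e^{tA} = P e^{tJ} P^{-1}.

For a Jordan block J_k(λ), e^{tJ_k(λ)} = e^{λt} · (I + tN + t^2 N^2/2! + ... + t^{k-1} N^{k-1}/(k-1)!) where N is the nilpotent superdiagonal part.

Assembling the blocks and conjugating back gives the entries of e^{tA} as shown above.

e^{tA} = [[e^{-4*t}, t*e^{-4*t}, t*e^{-4*t}], [0, e^{-4*t}, (1 - e^{9*t})*e^{-4*t}], [0, 0, e^{5*t}]]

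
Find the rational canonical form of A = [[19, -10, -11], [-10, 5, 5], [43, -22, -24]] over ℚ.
R = [[0, 0, 5], [1, 0, -2], [0, 1, 0]]

The invariant factors of A (the non-unit diagonal entries of the Smith normal form of xI - A over ℚ[x]) are x^3 + 2x - 5, each dividing the next. The characteristic polynomial is their product, x^3 + 2x - 5.

The rational canonical form is the block-diagonal matrix of companion matrices C(f_i):
R = [[0, 0, 5], [1, 0, -2], [0, 1, 0]].

Note the characteristic polynomial does not split into linear factors over ℚ, so A has no Jordan form over ℚ; the rational canonical form exists over any field.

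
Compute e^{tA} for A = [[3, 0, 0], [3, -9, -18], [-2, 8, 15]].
e^{tA} = [[e^{3*t}, 0, 0], [3*t*e^{3*t}, (1 - 12*t)*e^{3*t}, -18*t*e^{3*t}], [-2*t*e^{3*t}, 8*t*e^{3*t}, (12*t + 1)*e^{3*t}]]

A has Jordan form J = [[3, 1, 0], [0, 3, 0], [0, 0, 3]] with A = PJP^{-1}, so e^{tA} = P e^{tJ} P^{-1}.

For a Jordan block J_k(λ), e^{tJ_k(λ)} = e^{λt} · (I + tN + t^2 N^2/2! + ... + t^{k-1} N^{k-1}/(k-1)!) where N is the nilpotent superdiagonal part.

Assembling the blocks and conjugating back gives the entries of e^{tA} as shown above.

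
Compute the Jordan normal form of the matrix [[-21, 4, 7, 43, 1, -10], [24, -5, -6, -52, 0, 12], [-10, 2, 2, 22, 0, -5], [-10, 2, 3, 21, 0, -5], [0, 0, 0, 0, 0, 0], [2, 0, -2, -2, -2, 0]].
J = [[-1, 1, 0, 0, 0, 0], [0, -1, 0, 0, 0, 0], [0, 0, -1, 0, 0, 0], [0, 0, 0, 0, 1, 0], [0, 0, 0, 0, 0, 0], [0, 0, 0, 0, 0, 0]]

The characteristic polynomial is det(xI - A) = x^3(x + 1)^3, so the eigenvalues are -1 (algebraic multiplicity 3), 0 (algebraic multiplicity 3).

For λ = -1: rank(A + I) = 4, rank((A + I)^2) = 3. The eigenspace has dimension 6 - 4 = 2, so there are 2 Jordan blocks; the rank sequence gives block sizes [2, 1].

For λ = 0: rank(A) = 4, rank(A^2) = 3. The eigenspace has dimension 6 - 4 = 2, so there are 2 Jordan blocks; the rank sequence gives block sizes [2, 1].

Assembling the blocks gives the Jordan form J above.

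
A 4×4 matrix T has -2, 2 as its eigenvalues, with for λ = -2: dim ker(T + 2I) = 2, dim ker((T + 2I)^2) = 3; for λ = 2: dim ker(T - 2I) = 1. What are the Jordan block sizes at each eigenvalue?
λ = -2: successive nullity increments [2, 1] count blocks of size ≥ k; block sizes are [2, 1].
λ = 2: successive nullity increments [1] count blocks of size ≥ k; block sizes are [1].

Jordan blocks: (-2, 2), (-2, 1), (2, 1)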